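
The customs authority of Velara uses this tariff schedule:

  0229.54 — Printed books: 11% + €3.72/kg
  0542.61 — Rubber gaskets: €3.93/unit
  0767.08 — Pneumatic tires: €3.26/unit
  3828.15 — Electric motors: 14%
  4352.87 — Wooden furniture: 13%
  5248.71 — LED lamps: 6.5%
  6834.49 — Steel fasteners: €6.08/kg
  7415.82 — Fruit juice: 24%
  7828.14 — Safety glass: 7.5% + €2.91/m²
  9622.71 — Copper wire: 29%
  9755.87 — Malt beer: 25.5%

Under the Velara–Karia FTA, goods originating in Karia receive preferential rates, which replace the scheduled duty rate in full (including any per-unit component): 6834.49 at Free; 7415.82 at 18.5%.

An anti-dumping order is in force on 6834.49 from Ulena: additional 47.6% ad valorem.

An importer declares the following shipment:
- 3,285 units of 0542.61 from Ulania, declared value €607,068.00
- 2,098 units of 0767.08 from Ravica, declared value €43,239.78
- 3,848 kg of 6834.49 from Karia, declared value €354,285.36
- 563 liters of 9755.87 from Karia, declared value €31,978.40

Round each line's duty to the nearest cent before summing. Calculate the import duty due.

Line 1 (0542.61, Ulania, 3,285 units, €607,068.00):
Base rate for 0542.61 is €3.93/unit.
Duty = 3,285 × €3.93 = €12,910.05.
Line 2 (0767.08, Ravica, 2,098 units, €43,239.78):
Base rate for 0767.08 is €3.26/unit.
Duty = 2,098 × €3.26 = €6,839.48.
Line 3 (6834.49, Karia, 3,848 kg, €354,285.36):
Base rate for 6834.49 is €6.08/kg.
Origin Karia qualifies under the Velara–Karia agreement and 6834.49 is covered: preferential rate Free applies instead.
The additional-duty order on 6834.49 targets Ulena, not Karia; it does not apply.
Duty = €354,285.36 × 0% = €0.00.
Line 4 (9755.87, Karia, 563 liters, €31,978.40):
Base rate for 9755.87 is 25.5%.
Origin Karia is the FTA partner but 9755.87 is not on the preference list; base rate stands.
Duty = €31,978.40 × 25.5% = €8,154.49.
Total = €12,910.05 + €6,839.48 + €0.00 + €8,154.49 = €27,904.02.

€27,904.02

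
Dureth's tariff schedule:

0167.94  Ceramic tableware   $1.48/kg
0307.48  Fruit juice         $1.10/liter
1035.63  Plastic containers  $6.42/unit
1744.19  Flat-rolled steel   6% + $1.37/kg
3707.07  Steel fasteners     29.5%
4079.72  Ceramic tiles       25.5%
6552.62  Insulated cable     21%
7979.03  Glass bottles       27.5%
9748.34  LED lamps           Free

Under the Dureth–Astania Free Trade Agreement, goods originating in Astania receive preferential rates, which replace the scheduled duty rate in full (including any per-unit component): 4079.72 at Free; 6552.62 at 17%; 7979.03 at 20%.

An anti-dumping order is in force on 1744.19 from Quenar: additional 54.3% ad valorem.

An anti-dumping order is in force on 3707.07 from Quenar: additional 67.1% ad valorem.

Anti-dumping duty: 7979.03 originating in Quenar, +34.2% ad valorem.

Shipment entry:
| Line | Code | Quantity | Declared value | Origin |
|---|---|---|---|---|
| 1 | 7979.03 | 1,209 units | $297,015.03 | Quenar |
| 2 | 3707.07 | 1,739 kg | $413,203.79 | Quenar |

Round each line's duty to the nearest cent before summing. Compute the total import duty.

$582,413.13

Line 1 (7979.03, Quenar, 1,209 units, $297,015.03):
Base rate for 7979.03 is 27.5%.
7979.03 has an FTA preferential rate, but origin Quenar is not Astania; base rate stands.
Additional duty on 7979.03 from Quenar: +34.2%. Applied ad valorem rate: 27.5% + 34.2% = 61.7%.
Duty = $297,015.03 × 61.7% = $183,258.27.
Line 2 (3707.07, Quenar, 1,739 kg, $413,203.79):
Base rate for 3707.07 is 29.5%.
Additional duty on 3707.07 from Quenar: +67.1%. Applied ad valorem rate: 29.5% + 67.1% = 96.6%.
Duty = $413,203.79 × 96.6% = $399,154.86.
Total = $183,258.27 + $399,154.86 = $582,413.13.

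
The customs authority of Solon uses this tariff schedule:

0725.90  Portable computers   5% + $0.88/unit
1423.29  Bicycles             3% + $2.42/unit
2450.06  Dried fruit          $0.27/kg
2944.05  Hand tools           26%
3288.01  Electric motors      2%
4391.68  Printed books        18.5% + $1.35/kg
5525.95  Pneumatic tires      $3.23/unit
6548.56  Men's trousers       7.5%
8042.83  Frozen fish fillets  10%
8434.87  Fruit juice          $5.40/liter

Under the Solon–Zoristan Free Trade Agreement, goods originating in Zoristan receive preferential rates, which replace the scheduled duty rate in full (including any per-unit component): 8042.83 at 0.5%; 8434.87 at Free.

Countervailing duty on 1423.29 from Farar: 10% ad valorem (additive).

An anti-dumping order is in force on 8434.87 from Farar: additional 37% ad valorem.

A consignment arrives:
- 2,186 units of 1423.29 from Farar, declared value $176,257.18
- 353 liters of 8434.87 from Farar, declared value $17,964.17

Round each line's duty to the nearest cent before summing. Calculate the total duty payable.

$36,756.49

Line 1 (1423.29, Farar, 2,186 units, $176,257.18):
Base rate for 1423.29 is 3% + $2.42/unit.
Additional duty on 1423.29 from Farar: +10%. Applied ad valorem rate: 3% + 10% = 13%.
Duty = $176,257.18 × 13% + 2,186 × $2.42 = $28,203.55.
Line 2 (8434.87, Farar, 353 liters, $17,964.17):
Base rate for 8434.87 is $5.40/liter.
8434.87 has an FTA preferential rate, but origin Farar is not Zoristan; base rate stands.
Additional duty on 8434.87 from Farar: +37% ad valorem. Applied ad valorem rate = 37%.
Duty = $17,964.17 × 37% + 353 × $5.40 = $8,552.94.
Total = $28,203.55 + $8,552.94 = $36,756.49.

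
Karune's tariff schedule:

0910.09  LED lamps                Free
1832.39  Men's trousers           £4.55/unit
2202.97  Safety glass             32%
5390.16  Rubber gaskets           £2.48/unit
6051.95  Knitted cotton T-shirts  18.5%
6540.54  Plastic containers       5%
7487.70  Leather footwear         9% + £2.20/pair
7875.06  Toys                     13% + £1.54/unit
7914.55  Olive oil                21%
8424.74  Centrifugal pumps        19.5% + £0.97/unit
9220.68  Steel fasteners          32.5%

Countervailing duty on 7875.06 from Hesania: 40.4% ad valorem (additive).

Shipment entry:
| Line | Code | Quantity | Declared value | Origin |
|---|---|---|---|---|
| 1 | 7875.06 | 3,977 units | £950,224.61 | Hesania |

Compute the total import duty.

£513,544.52

Line 1 (7875.06, Hesania, 3,977 units, £950,224.61):
Base rate for 7875.06 is 13% + £1.54/unit.
Additional duty on 7875.06 from Hesania: +40.4%. Applied ad valorem rate: 13% + 40.4% = 53.4%.
Duty = £950,224.61 × 53.4% + 3,977 × £1.54 = £513,544.52.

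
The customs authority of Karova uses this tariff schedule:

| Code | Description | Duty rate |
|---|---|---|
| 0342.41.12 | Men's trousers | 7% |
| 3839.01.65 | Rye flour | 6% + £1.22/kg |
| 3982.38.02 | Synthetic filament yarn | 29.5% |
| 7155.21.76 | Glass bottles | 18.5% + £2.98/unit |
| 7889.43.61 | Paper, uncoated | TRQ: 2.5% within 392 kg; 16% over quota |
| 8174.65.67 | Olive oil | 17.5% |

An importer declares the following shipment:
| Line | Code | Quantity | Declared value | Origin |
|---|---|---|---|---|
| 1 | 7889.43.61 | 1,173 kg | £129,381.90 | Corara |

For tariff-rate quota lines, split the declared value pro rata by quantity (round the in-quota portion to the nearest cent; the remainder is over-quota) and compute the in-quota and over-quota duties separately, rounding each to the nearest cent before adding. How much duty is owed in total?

£14,864.03

Line 1 (7889.43.61, Corara, 1,173 kg, £129,381.90):
Code 7889.43.61 is under a tariff-rate quota (threshold 392 kg). In-quota: 392 kg at 2.5%; over-quota: 781 kg at 16%.
Pro-rata value split: in-quota = £129,381.90 × 392/1,173 = £43,237.60; over-quota = £129,381.90 − £43,237.60 = £86,144.30.
In-quota duty = £43,237.60 × 2.5% = £1,080.94. Over-quota duty = £86,144.30 × 16% = £13,783.09.
Line duty = £1,080.94 + £13,783.09 = £14,864.03.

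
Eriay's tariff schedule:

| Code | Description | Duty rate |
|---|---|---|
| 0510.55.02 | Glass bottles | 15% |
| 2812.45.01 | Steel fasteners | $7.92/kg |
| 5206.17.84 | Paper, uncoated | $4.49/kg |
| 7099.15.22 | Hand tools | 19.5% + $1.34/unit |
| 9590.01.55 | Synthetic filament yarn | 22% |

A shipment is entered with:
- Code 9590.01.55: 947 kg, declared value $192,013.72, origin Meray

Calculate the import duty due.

Line 1 (9590.01.55, Meray, 947 kg, $192,013.72):
Base rate for 9590.01.55 is 22%.
Duty = $192,013.72 × 22% = $42,243.02.

$42,243.02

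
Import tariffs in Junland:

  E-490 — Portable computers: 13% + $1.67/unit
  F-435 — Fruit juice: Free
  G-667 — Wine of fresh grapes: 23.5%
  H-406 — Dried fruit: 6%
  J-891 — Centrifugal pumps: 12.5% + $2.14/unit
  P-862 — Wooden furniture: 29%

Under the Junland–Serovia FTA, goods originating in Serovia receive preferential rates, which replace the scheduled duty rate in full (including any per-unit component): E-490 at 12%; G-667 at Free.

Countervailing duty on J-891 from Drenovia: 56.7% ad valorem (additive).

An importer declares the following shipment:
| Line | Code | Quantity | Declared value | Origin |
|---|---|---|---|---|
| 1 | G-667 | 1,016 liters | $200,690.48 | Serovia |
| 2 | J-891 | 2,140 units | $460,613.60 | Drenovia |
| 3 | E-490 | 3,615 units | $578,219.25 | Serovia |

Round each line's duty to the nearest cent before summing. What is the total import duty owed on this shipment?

Line 1 (G-667, Serovia, 1,016 liters, $200,690.48):
Base rate for G-667 is 23.5%.
Origin Serovia qualifies under the Junland–Serovia agreement and G-667 is covered: preferential rate Free applies instead.
Duty = $200,690.48 × 0% = $0.00.
Line 2 (J-891, Drenovia, 2,140 units, $460,613.60):
Base rate for J-891 is 12.5% + $2.14/unit.
Additional duty on J-891 from Drenovia: +56.7%. Applied ad valorem rate: 12.5% + 56.7% = 69.2%.
Duty = $460,613.60 × 69.2% + 2,140 × $2.14 = $323,324.21.
Line 3 (E-490, Serovia, 3,615 units, $578,219.25):
Base rate for E-490 is 13% + $1.67/unit.
Origin Serovia qualifies under the Junland–Serovia agreement and E-490 is covered: preferential rate 12% applies instead.
Duty = $578,219.25 × 12% = $69,386.31.
Total = $0.00 + $323,324.21 + $69,386.31 = $392,710.52.

$392,710.52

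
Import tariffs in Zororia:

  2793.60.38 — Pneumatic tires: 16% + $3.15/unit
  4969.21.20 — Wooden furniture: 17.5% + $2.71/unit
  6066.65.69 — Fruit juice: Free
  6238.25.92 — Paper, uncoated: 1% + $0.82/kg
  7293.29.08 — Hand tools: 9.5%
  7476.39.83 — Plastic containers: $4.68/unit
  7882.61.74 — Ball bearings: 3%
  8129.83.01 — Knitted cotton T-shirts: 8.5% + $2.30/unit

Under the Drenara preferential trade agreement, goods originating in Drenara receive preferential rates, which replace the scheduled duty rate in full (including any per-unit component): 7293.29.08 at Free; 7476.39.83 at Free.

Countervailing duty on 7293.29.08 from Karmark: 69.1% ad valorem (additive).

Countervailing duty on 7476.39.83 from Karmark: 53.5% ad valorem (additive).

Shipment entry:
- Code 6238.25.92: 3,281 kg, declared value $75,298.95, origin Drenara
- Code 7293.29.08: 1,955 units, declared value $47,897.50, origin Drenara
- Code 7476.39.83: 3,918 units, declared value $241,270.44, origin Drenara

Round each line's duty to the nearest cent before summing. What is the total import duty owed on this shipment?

$3,443.41

Line 1 (6238.25.92, Drenara, 3,281 kg, $75,298.95):
Base rate for 6238.25.92 is 1% + $0.82/kg.
Origin Drenara is the FTA partner but 6238.25.92 is not on the preference list; base rate stands.
Duty = $75,298.95 × 1% + 3,281 × $0.82 = $3,443.41.
Line 2 (7293.29.08, Drenara, 1,955 units, $47,897.50):
Base rate for 7293.29.08 is 9.5%.
Origin Drenara qualifies under the Zororia–Drenara agreement and 7293.29.08 is covered: preferential rate Free applies instead.
The additional-duty order on 7293.29.08 targets Karmark, not Drenara; it does not apply.
Duty = $47,897.50 × 0% = $0.00.
Line 3 (7476.39.83, Drenara, 3,918 units, $241,270.44):
Base rate for 7476.39.83 is $4.68/unit.
Origin Drenara qualifies under the Zororia–Drenara agreement and 7476.39.83 is covered: preferential rate Free applies instead.
The additional-duty order on 7476.39.83 targets Karmark, not Drenara; it does not apply.
Duty = $241,270.44 × 0% = $0.00.
Total = $3,443.41 + $0.00 + $0.00 = $3,443.41.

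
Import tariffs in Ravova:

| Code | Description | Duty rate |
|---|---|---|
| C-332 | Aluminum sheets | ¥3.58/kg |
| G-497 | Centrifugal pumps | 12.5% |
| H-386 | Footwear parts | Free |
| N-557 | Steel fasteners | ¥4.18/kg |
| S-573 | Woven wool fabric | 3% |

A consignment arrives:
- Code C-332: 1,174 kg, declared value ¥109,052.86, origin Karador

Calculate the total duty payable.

Line 1 (C-332, Karador, 1,174 kg, ¥109,052.86):
Base rate for C-332 is ¥3.58/kg.
Duty = 1,174 × ¥3.58 = ¥4,202.92.

¥4,202.92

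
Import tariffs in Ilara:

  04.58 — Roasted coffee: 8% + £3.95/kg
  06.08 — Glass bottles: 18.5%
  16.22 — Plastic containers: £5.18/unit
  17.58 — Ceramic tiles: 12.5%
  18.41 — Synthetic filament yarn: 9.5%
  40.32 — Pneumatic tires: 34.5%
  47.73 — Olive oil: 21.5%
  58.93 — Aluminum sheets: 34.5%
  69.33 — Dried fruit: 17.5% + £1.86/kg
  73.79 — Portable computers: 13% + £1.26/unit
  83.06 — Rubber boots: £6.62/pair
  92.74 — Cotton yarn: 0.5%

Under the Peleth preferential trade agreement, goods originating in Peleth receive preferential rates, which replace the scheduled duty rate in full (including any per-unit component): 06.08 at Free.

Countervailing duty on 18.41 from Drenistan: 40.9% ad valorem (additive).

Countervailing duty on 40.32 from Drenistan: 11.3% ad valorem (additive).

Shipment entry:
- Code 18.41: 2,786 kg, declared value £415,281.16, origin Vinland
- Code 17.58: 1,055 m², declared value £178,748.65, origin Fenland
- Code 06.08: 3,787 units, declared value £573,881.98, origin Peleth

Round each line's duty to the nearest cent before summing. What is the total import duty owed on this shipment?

£61,795.29

Line 1 (18.41, Vinland, 2,786 kg, £415,281.16):
Base rate for 18.41 is 9.5%.
The additional-duty order on 18.41 targets Drenistan, not Vinland; it does not apply.
Duty = £415,281.16 × 9.5% = £39,451.71.
Line 2 (17.58, Fenland, 1,055 m², £178,748.65):
Base rate for 17.58 is 12.5%.
Duty = £178,748.65 × 12.5% = £22,343.58.
Line 3 (06.08, Peleth, 3,787 units, £573,881.98):
Base rate for 06.08 is 18.5%.
Origin Peleth qualifies under the Ilara–Peleth agreement and 06.08 is covered: preferential rate Free applies instead.
Duty = £573,881.98 × 0% = £0.00.
Total = £39,451.71 + £22,343.58 + £0.00 = £61,795.29.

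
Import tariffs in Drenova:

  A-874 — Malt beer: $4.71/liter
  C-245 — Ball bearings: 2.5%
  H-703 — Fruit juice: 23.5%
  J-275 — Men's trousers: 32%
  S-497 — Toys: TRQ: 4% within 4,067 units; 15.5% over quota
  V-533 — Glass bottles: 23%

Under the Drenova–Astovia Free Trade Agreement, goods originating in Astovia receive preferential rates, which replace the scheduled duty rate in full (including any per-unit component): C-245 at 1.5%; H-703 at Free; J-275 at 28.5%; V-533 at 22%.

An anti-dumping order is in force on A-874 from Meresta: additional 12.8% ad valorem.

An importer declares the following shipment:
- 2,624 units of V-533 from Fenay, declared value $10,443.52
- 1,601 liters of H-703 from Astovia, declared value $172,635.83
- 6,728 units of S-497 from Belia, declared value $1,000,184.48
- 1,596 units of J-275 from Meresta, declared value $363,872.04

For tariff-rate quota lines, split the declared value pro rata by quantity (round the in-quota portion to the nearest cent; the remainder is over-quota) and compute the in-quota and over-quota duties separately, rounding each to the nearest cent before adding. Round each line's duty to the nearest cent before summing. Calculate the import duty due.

$204,340.63

Line 1 (V-533, Fenay, 2,624 units, $10,443.52):
Base rate for V-533 is 23%.
V-533 has an FTA preferential rate, but origin Fenay is not Astovia; base rate stands.
Duty = $10,443.52 × 23% = $2,402.01.
Line 2 (H-703, Astovia, 1,601 liters, $172,635.83):
Base rate for H-703 is 23.5%.
Origin Astovia qualifies under the Drenova–Astovia agreement and H-703 is covered: preferential rate Free applies instead.
Duty = $172,635.83 × 0% = $0.00.
Line 3 (S-497, Belia, 6,728 units, $1,000,184.48):
Code S-497 is under a tariff-rate quota (threshold 4,067 units). In-quota: 4,067 units at 4%; over-quota: 2,661 units at 15.5%.
Pro-rata value split: in-quota = $1,000,184.48 × 4,067/6,728 = $604,600.22; over-quota = $1,000,184.48 − $604,600.22 = $395,584.26.
In-quota duty = $604,600.22 × 4% = $24,184.01. Over-quota duty = $395,584.26 × 15.5% = $61,315.56.
Line duty = $24,184.01 + $61,315.56 = $85,499.57.
Line 4 (J-275, Meresta, 1,596 units, $363,872.04):
Base rate for J-275 is 32%.
J-275 has an FTA preferential rate, but origin Meresta is not Astovia; base rate stands.
Duty = $363,872.04 × 32% = $116,439.05.
Total = $2,402.01 + $0.00 + $85,499.57 + $116,439.05 = $204,340.63.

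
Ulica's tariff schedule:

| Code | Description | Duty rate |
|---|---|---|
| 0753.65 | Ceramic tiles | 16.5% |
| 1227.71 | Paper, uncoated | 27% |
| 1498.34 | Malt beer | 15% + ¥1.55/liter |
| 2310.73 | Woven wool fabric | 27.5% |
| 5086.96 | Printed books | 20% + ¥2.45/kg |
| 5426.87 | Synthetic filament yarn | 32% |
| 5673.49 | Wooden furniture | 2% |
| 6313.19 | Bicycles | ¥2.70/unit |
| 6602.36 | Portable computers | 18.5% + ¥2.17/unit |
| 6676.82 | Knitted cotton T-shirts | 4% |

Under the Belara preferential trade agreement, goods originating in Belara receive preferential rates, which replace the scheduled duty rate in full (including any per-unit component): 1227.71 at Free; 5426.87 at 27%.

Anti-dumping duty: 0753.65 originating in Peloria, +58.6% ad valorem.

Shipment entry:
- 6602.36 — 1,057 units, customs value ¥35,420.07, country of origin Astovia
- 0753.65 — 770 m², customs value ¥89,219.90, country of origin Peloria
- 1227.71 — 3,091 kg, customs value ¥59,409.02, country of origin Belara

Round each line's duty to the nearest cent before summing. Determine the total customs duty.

Line 1 (6602.36, Astovia, 1,057 units, ¥35,420.07):
Base rate for 6602.36 is 18.5% + ¥2.17/unit.
Duty = ¥35,420.07 × 18.5% + 1,057 × ¥2.17 = ¥8,846.40.
Line 2 (0753.65, Peloria, 770 m², ¥89,219.90):
Base rate for 0753.65 is 16.5%.
Additional duty on 0753.65 from Peloria: +58.6%. Applied ad valorem rate: 16.5% + 58.6% = 75.1%.
Duty = ¥89,219.90 × 75.1% = ¥67,004.14.
Line 3 (1227.71, Belara, 3,091 kg, ¥59,409.02):
Base rate for 1227.71 is 27%.
Origin Belara qualifies under the Ulica–Belara agreement and 1227.71 is covered: preferential rate Free applies instead.
Duty = ¥59,409.02 × 0% = ¥0.00.
Total = ¥8,846.40 + ¥67,004.14 + ¥0.00 = ¥75,850.54.

¥75,850.54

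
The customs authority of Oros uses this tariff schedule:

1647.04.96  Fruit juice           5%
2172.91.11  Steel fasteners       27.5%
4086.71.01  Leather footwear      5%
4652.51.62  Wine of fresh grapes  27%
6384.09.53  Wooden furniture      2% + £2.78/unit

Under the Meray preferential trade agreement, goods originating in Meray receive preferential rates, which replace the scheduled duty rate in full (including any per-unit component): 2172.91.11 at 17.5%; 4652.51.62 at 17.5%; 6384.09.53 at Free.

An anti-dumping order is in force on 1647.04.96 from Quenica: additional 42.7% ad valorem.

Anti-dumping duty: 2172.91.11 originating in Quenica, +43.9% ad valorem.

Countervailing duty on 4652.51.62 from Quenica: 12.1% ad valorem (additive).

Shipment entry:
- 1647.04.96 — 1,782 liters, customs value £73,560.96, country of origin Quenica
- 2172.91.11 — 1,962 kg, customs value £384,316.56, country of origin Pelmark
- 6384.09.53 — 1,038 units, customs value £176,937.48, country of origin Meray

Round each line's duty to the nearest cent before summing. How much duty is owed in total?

Line 1 (1647.04.96, Quenica, 1,782 liters, £73,560.96):
Base rate for 1647.04.96 is 5%.
Additional duty on 1647.04.96 from Quenica: +42.7%. Applied ad valorem rate: 5% + 42.7% = 47.7%.
Duty = £73,560.96 × 47.7% = £35,088.58.
Line 2 (2172.91.11, Pelmark, 1,962 kg, £384,316.56):
Base rate for 2172.91.11 is 27.5%.
2172.91.11 has an FTA preferential rate, but origin Pelmark is not Meray; base rate stands.
The additional-duty order on 2172.91.11 targets Quenica, not Pelmark; it does not apply.
Duty = £384,316.56 × 27.5% = £105,687.05.
Line 3 (6384.09.53, Meray, 1,038 units, £176,937.48):
Base rate for 6384.09.53 is 2% + £2.78/unit.
Origin Meray qualifies under the Oros–Meray agreement and 6384.09.53 is covered: preferential rate Free applies instead.
Duty = £176,937.48 × 0% = £0.00.
Total = £35,088.58 + £105,687.05 + £0.00 = £140,775.63.

£140,775.63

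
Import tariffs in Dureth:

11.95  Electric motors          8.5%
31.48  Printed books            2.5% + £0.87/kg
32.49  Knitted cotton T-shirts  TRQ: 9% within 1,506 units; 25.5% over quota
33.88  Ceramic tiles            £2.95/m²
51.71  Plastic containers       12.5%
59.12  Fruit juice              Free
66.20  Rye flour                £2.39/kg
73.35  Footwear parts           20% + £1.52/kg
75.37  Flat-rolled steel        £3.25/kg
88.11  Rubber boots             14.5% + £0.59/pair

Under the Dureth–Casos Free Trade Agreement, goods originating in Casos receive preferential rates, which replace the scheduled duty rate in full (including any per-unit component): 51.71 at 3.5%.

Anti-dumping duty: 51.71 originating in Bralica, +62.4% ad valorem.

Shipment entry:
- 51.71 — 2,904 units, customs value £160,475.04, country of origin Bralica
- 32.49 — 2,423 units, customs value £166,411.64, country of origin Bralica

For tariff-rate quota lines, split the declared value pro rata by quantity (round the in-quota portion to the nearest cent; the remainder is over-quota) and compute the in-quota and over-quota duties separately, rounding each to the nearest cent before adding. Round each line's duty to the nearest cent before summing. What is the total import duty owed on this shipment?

£145,564.48

Line 1 (51.71, Bralica, 2,904 units, £160,475.04):
Base rate for 51.71 is 12.5%.
51.71 has an FTA preferential rate, but origin Bralica is not Casos; base rate stands.
Additional duty on 51.71 from Bralica: +62.4%. Applied ad valorem rate: 12.5% + 62.4% = 74.9%.
Duty = £160,475.04 × 74.9% = £120,195.80.
Line 2 (32.49, Bralica, 2,423 units, £166,411.64):
Code 32.49 is under a tariff-rate quota (threshold 1,506 units). In-quota: 1,506 units at 9%; over-quota: 917 units at 25.5%.
Pro-rata value split: in-quota = £166,411.64 × 1,506/2,423 = £103,432.08; over-quota = £166,411.64 − £103,432.08 = £62,979.56.
In-quota duty = £103,432.08 × 9% = £9,308.89. Over-quota duty = £62,979.56 × 25.5% = £16,059.79.
Line duty = £9,308.89 + £16,059.79 = £25,368.68.
Total = £120,195.80 + £25,368.68 = £145,564.48.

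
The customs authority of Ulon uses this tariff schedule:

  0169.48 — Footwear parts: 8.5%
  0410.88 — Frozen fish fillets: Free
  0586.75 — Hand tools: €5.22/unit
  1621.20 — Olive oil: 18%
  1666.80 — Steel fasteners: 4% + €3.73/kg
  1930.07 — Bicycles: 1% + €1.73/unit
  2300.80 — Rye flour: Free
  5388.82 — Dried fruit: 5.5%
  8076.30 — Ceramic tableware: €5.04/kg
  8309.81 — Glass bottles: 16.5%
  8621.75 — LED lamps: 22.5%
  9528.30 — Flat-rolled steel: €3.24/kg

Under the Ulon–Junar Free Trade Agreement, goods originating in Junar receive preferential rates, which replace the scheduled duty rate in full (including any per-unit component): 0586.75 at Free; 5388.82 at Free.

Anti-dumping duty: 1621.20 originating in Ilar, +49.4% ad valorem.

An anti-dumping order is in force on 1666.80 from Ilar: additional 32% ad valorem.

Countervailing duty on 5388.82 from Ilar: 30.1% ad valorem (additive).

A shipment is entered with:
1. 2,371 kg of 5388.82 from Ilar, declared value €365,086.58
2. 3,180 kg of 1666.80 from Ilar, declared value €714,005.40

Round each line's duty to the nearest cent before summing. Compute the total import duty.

Line 1 (5388.82, Ilar, 2,371 kg, €365,086.58):
Base rate for 5388.82 is 5.5%.
5388.82 has an FTA preferential rate, but origin Ilar is not Junar; base rate stands.
Additional duty on 5388.82 from Ilar: +30.1%. Applied ad valorem rate: 5.5% + 30.1% = 35.6%.
Duty = €365,086.58 × 35.6% = €129,970.82.
Line 2 (1666.80, Ilar, 3,180 kg, €714,005.40):
Base rate for 1666.80 is 4% + €3.73/kg.
Additional duty on 1666.80 from Ilar: +32%. Applied ad valorem rate: 4% + 32% = 36%.
Duty = €714,005.40 × 36% + 3,180 × €3.73 = €268,903.34.
Total = €129,970.82 + €268,903.34 = €398,874.16.

€398,874.16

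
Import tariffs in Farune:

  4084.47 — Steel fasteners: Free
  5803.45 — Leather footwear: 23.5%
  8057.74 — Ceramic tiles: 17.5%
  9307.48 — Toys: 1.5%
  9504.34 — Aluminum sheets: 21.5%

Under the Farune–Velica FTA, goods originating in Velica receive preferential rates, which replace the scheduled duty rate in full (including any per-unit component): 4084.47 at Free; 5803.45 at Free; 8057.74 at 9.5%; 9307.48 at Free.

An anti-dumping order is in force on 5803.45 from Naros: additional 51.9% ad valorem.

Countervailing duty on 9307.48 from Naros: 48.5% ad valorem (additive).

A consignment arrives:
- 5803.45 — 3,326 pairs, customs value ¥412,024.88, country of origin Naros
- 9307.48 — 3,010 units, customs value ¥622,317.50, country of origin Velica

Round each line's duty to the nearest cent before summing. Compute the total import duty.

¥310,666.76

Line 1 (5803.45, Naros, 3,326 pairs, ¥412,024.88):
Base rate for 5803.45 is 23.5%.
5803.45 has an FTA preferential rate, but origin Naros is not Velica; base rate stands.
Additional duty on 5803.45 from Naros: +51.9%. Applied ad valorem rate: 23.5% + 51.9% = 75.4%.
Duty = ¥412,024.88 × 75.4% = ¥310,666.76.
Line 2 (9307.48, Velica, 3,010 units, ¥622,317.50):
Base rate for 9307.48 is 1.5%.
Origin Velica qualifies under the Farune–Velica agreement and 9307.48 is covered: preferential rate Free applies instead.
The additional-duty order on 9307.48 targets Naros, not Velica; it does not apply.
Duty = ¥622,317.50 × 0% = ¥0.00.
Total = ¥310,666.76 + ¥0.00 = ¥310,666.76.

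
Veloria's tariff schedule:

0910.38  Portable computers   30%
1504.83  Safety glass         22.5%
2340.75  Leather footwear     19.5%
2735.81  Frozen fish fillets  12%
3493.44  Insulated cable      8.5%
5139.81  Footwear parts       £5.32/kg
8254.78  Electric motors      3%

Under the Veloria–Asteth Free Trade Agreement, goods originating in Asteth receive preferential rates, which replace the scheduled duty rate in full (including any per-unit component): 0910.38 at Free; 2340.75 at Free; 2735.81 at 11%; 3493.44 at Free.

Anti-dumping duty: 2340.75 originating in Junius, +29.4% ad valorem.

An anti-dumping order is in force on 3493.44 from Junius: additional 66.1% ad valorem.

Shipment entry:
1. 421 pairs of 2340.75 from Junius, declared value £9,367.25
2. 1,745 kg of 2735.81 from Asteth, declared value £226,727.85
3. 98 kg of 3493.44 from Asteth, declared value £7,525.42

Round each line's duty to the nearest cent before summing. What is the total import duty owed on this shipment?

Line 1 (2340.75, Junius, 421 pairs, £9,367.25):
Base rate for 2340.75 is 19.5%.
2340.75 has an FTA preferential rate, but origin Junius is not Asteth; base rate stands.
Additional duty on 2340.75 from Junius: +29.4%. Applied ad valorem rate: 19.5% + 29.4% = 48.9%.
Duty = £9,367.25 × 48.9% = £4,580.59.
Line 2 (2735.81, Asteth, 1,745 kg, £226,727.85):
Base rate for 2735.81 is 12%.
Origin Asteth qualifies under the Veloria–Asteth agreement and 2735.81 is covered: preferential rate 11% applies instead.
Duty = £226,727.85 × 11% = £24,940.06.
Line 3 (3493.44, Asteth, 98 kg, £7,525.42):
Base rate for 3493.44 is 8.5%.
Origin Asteth qualifies under the Veloria–Asteth agreement and 3493.44 is covered: preferential rate Free applies instead.
The additional-duty order on 3493.44 targets Junius, not Asteth; it does not apply.
Duty = £7,525.42 × 0% = £0.00.
Total = £4,580.59 + £24,940.06 + £0.00 = £29,520.65.

£29,520.65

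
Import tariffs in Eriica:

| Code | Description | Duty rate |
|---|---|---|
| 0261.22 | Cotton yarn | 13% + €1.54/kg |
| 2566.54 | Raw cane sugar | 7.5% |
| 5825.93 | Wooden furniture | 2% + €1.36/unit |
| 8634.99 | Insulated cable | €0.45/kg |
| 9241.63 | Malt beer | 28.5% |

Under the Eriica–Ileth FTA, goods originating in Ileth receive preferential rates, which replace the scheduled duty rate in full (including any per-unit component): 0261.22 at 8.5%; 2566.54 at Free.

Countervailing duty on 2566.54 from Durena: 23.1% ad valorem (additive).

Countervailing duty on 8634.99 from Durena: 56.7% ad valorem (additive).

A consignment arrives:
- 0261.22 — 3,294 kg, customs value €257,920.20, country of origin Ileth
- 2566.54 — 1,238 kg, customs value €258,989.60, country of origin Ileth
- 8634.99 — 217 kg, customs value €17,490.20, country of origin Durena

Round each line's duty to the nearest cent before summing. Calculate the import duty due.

Line 1 (0261.22, Ileth, 3,294 kg, €257,920.20):
Base rate for 0261.22 is 13% + €1.54/kg.
Origin Ileth qualifies under the Eriica–Ileth agreement and 0261.22 is covered: preferential rate 8.5% applies instead.
Duty = €257,920.20 × 8.5% = €21,923.22.
Line 2 (2566.54, Ileth, 1,238 kg, €258,989.60):
Base rate for 2566.54 is 7.5%.
Origin Ileth qualifies under the Eriica–Ileth agreement and 2566.54 is covered: preferential rate Free applies instead.
The additional-duty order on 2566.54 targets Durena, not Ileth; it does not apply.
Duty = €258,989.60 × 0% = €0.00.
Line 3 (8634.99, Durena, 217 kg, €17,490.20):
Base rate for 8634.99 is €0.45/kg.
Additional duty on 8634.99 from Durena: +56.7% ad valorem. Applied ad valorem rate = 56.7%.
Duty = €17,490.20 × 56.7% + 217 × €0.45 = €10,014.59.
Total = €21,923.22 + €0.00 + €10,014.59 = €31,937.81.

€31,937.81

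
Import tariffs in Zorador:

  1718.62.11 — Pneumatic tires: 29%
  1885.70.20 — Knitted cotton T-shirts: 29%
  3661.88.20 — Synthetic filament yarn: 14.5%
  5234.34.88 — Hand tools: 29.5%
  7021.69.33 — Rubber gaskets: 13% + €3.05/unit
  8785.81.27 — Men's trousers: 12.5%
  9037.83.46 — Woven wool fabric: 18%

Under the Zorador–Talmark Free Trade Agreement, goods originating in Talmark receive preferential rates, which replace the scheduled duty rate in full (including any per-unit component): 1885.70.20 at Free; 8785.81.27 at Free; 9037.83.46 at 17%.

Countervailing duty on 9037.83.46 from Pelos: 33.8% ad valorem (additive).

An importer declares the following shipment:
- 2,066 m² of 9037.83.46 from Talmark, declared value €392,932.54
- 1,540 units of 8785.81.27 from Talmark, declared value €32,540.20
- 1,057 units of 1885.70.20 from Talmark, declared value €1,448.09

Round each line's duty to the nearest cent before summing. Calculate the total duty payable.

Line 1 (9037.83.46, Talmark, 2,066 m², €392,932.54):
Base rate for 9037.83.46 is 18%.
Origin Talmark qualifies under the Zorador–Talmark agreement and 9037.83.46 is covered: preferential rate 17% applies instead.
The additional-duty order on 9037.83.46 targets Pelos, not Talmark; it does not apply.
Duty = €392,932.54 × 17% = €66,798.53.
Line 2 (8785.81.27, Talmark, 1,540 units, €32,540.20):
Base rate for 8785.81.27 is 12.5%.
Origin Talmark qualifies under the Zorador–Talmark agreement and 8785.81.27 is covered: preferential rate Free applies instead.
Duty = €32,540.20 × 0% = €0.00.
Line 3 (1885.70.20, Talmark, 1,057 units, €1,448.09):
Base rate for 1885.70.20 is 29%.
Origin Talmark qualifies under the Zorador–Talmark agreement and 1885.70.20 is covered: preferential rate Free applies instead.
Duty = €1,448.09 × 0% = €0.00.
Total = €66,798.53 + €0.00 + €0.00 = €66,798.53.

€66,798.53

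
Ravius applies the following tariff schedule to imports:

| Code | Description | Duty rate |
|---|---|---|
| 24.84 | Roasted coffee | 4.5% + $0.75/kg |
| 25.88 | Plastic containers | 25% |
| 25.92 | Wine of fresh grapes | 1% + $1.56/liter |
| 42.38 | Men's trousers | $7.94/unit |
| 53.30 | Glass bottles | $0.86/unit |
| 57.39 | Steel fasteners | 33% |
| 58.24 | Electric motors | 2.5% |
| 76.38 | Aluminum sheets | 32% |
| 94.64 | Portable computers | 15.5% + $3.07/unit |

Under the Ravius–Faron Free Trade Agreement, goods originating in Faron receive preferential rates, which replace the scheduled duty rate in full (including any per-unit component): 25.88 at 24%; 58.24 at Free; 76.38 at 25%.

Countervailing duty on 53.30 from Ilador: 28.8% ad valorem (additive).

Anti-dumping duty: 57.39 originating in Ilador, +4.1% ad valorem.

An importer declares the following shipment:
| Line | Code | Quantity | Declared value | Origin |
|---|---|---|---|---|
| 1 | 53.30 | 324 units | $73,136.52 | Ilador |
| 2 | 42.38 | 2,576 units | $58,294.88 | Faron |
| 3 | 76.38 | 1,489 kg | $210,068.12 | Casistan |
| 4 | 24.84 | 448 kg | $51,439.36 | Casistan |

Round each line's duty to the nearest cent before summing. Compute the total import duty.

Line 1 (53.30, Ilador, 324 units, $73,136.52):
Base rate for 53.30 is $0.86/unit.
Additional duty on 53.30 from Ilador: +28.8% ad valorem. Applied ad valorem rate = 28.8%.
Duty = $73,136.52 × 28.8% + 324 × $0.86 = $21,341.96.
Line 2 (42.38, Faron, 2,576 units, $58,294.88):
Base rate for 42.38 is $7.94/unit.
Origin Faron is the FTA partner but 42.38 is not on the preference list; base rate stands.
Duty = 2,576 × $7.94 = $20,453.44.
Line 3 (76.38, Casistan, 1,489 kg, $210,068.12):
Base rate for 76.38 is 32%.
76.38 has an FTA preferential rate, but origin Casistan is not Faron; base rate stands.
Duty = $210,068.12 × 32% = $67,221.80.
Line 4 (24.84, Casistan, 448 kg, $51,439.36):
Base rate for 24.84 is 4.5% + $0.75/kg.
Duty = $51,439.36 × 4.5% + 448 × $0.75 = $2,650.77.
Total = $21,341.96 + $20,453.44 + $67,221.80 + $2,650.77 = $111,667.97.

$111,667.97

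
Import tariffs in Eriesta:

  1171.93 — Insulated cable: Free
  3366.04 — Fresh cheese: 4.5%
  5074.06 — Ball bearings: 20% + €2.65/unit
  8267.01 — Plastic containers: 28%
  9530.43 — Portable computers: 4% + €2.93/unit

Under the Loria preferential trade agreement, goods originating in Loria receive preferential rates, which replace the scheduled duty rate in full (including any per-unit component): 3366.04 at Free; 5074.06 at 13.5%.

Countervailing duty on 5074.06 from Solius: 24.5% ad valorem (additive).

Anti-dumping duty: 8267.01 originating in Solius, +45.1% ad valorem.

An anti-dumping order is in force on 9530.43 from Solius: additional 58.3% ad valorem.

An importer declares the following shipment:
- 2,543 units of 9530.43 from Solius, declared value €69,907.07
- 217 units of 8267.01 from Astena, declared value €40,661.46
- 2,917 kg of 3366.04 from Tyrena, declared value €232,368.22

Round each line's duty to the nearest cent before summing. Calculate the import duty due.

€72,844.87

Line 1 (9530.43, Solius, 2,543 units, €69,907.07):
Base rate for 9530.43 is 4% + €2.93/unit.
Additional duty on 9530.43 from Solius: +58.3%. Applied ad valorem rate: 4% + 58.3% = 62.3%.
Duty = €69,907.07 × 62.3% + 2,543 × €2.93 = €51,003.09.
Line 2 (8267.01, Astena, 217 units, €40,661.46):
Base rate for 8267.01 is 28%.
The additional-duty order on 8267.01 targets Solius, not Astena; it does not apply.
Duty = €40,661.46 × 28% = €11,385.21.
Line 3 (3366.04, Tyrena, 2,917 kg, €232,368.22):
Base rate for 3366.04 is 4.5%.
3366.04 has an FTA preferential rate, but origin Tyrena is not Loria; base rate stands.
Duty = €232,368.22 × 4.5% = €10,456.57.
Total = €51,003.09 + €11,385.21 + €10,456.57 = €72,844.87.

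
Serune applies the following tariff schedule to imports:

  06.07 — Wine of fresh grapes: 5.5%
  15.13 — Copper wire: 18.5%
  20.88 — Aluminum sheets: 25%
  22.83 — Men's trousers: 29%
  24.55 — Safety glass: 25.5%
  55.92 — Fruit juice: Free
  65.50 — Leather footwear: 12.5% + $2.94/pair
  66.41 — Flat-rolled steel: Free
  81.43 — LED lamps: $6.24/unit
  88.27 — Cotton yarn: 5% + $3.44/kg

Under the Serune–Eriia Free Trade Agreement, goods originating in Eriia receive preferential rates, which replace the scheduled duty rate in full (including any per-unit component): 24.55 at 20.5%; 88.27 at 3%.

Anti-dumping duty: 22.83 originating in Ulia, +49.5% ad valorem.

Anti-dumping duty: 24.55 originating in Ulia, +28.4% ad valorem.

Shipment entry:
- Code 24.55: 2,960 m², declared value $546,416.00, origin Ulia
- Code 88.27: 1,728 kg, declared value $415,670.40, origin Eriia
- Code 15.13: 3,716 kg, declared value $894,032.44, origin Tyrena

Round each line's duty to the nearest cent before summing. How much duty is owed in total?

$472,384.33

Line 1 (24.55, Ulia, 2,960 m², $546,416.00):
Base rate for 24.55 is 25.5%.
24.55 has an FTA preferential rate, but origin Ulia is not Eriia; base rate stands.
Additional duty on 24.55 from Ulia: +28.4%. Applied ad valorem rate: 25.5% + 28.4% = 53.9%.
Duty = $546,416.00 × 53.9% = $294,518.22.
Line 2 (88.27, Eriia, 1,728 kg, $415,670.40):
Base rate for 88.27 is 5% + $3.44/kg.
Origin Eriia qualifies under the Serune–Eriia agreement and 88.27 is covered: preferential rate 3% applies instead.
Duty = $415,670.40 × 3% = $12,470.11.
Line 3 (15.13, Tyrena, 3,716 kg, $894,032.44):
Base rate for 15.13 is 18.5%.
Duty = $894,032.44 × 18.5% = $165,396.00.
Total = $294,518.22 + $12,470.11 + $165,396.00 = $472,384.33.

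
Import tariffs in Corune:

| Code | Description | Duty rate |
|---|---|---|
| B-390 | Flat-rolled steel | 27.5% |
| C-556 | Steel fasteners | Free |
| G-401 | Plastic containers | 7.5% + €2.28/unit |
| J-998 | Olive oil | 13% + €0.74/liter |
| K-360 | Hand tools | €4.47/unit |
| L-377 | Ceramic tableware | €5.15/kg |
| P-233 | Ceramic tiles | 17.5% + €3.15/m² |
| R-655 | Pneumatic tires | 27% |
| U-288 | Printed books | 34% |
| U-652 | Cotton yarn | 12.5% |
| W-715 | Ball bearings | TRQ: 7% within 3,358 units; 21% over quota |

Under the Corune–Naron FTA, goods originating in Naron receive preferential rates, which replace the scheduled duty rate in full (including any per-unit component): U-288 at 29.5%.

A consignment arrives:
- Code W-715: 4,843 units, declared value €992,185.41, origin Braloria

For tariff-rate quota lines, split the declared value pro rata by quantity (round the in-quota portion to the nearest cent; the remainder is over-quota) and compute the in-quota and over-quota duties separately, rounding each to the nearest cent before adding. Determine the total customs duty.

€112,045.45

Line 1 (W-715, Braloria, 4,843 units, €992,185.41):
Code W-715 is under a tariff-rate quota (threshold 3,358 units). In-quota: 3,358 units at 7%; over-quota: 1,485 units at 21%.
Pro-rata value split: in-quota = €992,185.41 × 3,358/4,843 = €687,953.46; over-quota = €992,185.41 − €687,953.46 = €304,231.95.
In-quota duty = €687,953.46 × 7% = €48,156.74. Over-quota duty = €304,231.95 × 21% = €63,888.71.
Line duty = €48,156.74 + €63,888.71 = €112,045.45.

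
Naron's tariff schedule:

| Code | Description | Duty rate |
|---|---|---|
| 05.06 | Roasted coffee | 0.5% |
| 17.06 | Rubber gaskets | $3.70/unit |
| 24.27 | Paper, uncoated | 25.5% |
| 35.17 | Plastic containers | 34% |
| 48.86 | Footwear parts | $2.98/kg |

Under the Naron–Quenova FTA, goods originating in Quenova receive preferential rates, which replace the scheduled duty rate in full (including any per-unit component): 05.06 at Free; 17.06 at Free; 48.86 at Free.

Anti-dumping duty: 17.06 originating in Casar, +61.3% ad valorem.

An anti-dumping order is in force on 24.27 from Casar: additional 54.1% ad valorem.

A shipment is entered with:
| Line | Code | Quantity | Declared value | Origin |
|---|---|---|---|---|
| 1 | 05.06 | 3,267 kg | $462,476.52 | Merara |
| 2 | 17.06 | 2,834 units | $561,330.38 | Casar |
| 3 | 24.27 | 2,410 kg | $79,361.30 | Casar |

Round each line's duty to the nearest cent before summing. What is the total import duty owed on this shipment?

$420,065.29

Line 1 (05.06, Merara, 3,267 kg, $462,476.52):
Base rate for 05.06 is 0.5%.
05.06 has an FTA preferential rate, but origin Merara is not Quenova; base rate stands.
Duty = $462,476.52 × 0.5% = $2,312.38.
Line 2 (17.06, Casar, 2,834 units, $561,330.38):
Base rate for 17.06 is $3.70/unit.
17.06 has an FTA preferential rate, but origin Casar is not Quenova; base rate stands.
Additional duty on 17.06 from Casar: +61.3% ad valorem. Applied ad valorem rate = 61.3%.
Duty = $561,330.38 × 61.3% + 2,834 × $3.70 = $354,581.32.
Line 3 (24.27, Casar, 2,410 kg, $79,361.30):
Base rate for 24.27 is 25.5%.
Additional duty on 24.27 from Casar: +54.1%. Applied ad valorem rate: 25.5% + 54.1% = 79.6%.
Duty = $79,361.30 × 79.6% = $63,171.59.
Total = $2,312.38 + $354,581.32 + $63,171.59 = $420,065.29.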